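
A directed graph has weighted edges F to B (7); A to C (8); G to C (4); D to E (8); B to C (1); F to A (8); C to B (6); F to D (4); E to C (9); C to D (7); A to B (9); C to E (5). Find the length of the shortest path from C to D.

7

Paths from C to D:
C-D: 7
Best route has total 7.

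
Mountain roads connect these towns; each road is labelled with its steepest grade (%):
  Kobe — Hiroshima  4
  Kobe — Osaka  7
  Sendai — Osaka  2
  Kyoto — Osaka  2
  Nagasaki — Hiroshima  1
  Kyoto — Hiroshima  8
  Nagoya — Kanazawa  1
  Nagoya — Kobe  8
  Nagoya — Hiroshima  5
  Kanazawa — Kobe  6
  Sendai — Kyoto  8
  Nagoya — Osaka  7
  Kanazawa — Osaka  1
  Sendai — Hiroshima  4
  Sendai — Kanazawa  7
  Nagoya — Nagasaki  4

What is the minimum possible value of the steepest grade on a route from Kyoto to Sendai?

2

Checking several routes:
Kyoto -> Osaka -> Sendai: max(2, 2) = 2
Kyoto -> Osaka -> Kanazawa -> Nagoya -> Nagasaki -> Hiroshima -> Sendai: max(2, 1, 1, 4, 1, 4) = 4
Kyoto -> Osaka -> Kanazawa -> Nagoya -> Hiroshima -> Sendai: max(2, 1, 1, 5, 4) = 5
The minimum achievable maximum is 2%.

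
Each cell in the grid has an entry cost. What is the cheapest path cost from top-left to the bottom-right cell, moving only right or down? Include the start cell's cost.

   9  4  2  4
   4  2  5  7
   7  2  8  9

Cheapest: r0c0 r0c1 r1c1 r2c1 r2c2 r2c3
  9 + 4 + 2 + 2 + 8 + 9 = 34
(Top row then right column would cost 35.)

34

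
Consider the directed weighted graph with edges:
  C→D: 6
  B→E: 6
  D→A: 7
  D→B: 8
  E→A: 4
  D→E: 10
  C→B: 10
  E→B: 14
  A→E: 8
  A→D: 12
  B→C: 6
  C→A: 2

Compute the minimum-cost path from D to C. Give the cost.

14

Routes from D to C:
D→E→B→C: 10 + 14 + 6 = 30
D→A→E→B→C: 7 + 8 + 14 + 6 = 35
D→B→C: 8 + 6 = 14
Shortest: 14.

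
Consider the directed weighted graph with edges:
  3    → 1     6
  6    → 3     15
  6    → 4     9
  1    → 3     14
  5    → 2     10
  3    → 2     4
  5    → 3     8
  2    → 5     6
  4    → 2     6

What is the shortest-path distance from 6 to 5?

21

Paths from 6 to 5:
6 → 3 → 2 → 5: 15 + 4 + 6 = 25
6 → 4 → 2 → 5: 9 + 6 + 6 = 21
Best route has total 21.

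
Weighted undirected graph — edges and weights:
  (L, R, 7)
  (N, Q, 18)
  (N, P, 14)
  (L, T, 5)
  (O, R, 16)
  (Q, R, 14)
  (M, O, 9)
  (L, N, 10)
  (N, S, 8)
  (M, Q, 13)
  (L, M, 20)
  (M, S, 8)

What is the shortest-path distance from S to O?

17

Checking several routes:
S - M - Q - R - O: 8 + 13 + 14 + 16 = 51
S - M - O: 8 + 9 = 17
S - M - L - R - O: 8 + 20 + 7 + 16 = 51
S - N - L - R - O: 8 + 10 + 7 + 16 = 41
S - N - Q - M - O: 8 + 18 + 13 + 9 = 48
S - N - L - M - O: 8 + 10 + 20 + 9 = 47
Best route has total 17.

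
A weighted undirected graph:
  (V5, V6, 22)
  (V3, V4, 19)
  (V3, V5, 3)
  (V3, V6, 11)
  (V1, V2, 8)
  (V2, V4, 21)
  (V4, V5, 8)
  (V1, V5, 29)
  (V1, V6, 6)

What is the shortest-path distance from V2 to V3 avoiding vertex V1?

Routes from V2 to V3 avoiding V1:
V2-V4-V3: 21 + 19 = 40
V2-V4-V5-V6-V3: 21 + 8 + 22 + 11 = 62
V2-V4-V5-V3: 21 + 8 + 3 = 32
Best route has total 32.

32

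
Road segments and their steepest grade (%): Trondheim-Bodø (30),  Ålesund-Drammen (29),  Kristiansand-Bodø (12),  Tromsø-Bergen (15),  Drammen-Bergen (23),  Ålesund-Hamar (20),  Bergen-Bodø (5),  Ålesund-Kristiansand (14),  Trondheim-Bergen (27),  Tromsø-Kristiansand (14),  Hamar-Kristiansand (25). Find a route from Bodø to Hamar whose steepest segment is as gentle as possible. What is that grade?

Comparing a few candidate routes:
Bodø→Bergen→Drammen→Ålesund→Hamar: max(5, 23, 29, 20) = 29
Bodø→Bergen→Tromsø→Kristiansand→Hamar: max(5, 15, 14, 25) = 25
Bodø→Kristiansand→Ålesund→Hamar: max(12, 14, 20) = 20
Bodø→Kristiansand→Hamar: max(12, 25) = 25
Bodø→Kristiansand→Tromsø→Bergen→Drammen→Ålesund→Hamar: max(12, 14, 15, 23, 29, 20) = 29
Bodø→Bergen→Tromsø→Kristiansand→Ålesund→Hamar: max(5, 15, 14, 14, 20) = 20
Best route has worst link 20%.

20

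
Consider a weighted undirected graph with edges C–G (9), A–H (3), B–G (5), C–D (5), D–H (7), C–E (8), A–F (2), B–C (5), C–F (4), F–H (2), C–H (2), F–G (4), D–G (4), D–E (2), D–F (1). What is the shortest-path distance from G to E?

Comparing a few candidate routes:
G-F-D-E: 4 + 1 + 2 = 7
G-F-H-D-E: 4 + 2 + 7 + 2 = 15
G-D-E: 4 + 2 = 6
G-F-C-D-E: 4 + 4 + 5 + 2 = 15
The minimum is 6.

6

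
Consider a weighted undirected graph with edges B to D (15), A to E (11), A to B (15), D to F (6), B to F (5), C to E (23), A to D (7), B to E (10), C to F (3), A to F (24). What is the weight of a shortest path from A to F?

13

Checking several routes:
A - F: 24
A - D - F: 7 + 6 = 13
A - B - F: 15 + 5 = 20
The minimum is 13.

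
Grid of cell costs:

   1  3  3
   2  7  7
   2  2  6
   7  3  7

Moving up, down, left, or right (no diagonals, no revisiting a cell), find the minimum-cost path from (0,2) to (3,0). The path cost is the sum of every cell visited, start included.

18

Path r0c2 r0c1 r0c0 r1c0 r2c0 r3c0: 3 + 3 + 1 + 2 + 2 + 7 = 18.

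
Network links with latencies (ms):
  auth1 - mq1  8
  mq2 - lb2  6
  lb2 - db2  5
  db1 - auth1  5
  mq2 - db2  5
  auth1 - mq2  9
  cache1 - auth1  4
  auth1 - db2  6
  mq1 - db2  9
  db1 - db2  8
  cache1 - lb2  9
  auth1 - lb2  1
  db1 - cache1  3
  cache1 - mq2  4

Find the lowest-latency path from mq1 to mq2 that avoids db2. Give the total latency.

15

Comparing a few candidate routes:
mq1-auth1-cache1-mq2: 8 + 4 + 4 = 16
mq1-auth1-lb2-cache1-mq2: 8 + 1 + 9 + 4 = 22
mq1-auth1-lb2-mq2: 8 + 1 + 6 = 15
mq1-auth1-db1-cache1-mq2: 8 + 5 + 3 + 4 = 20
mq1-auth1-mq2: 8 + 9 = 17
Shortest: 15 ms.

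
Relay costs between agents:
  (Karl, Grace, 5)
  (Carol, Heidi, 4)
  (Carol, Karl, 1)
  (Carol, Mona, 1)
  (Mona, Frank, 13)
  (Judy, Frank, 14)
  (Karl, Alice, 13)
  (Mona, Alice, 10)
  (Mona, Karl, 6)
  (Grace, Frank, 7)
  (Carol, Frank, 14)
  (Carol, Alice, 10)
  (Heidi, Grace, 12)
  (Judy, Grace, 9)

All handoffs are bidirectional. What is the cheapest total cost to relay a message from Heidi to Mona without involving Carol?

23

A few of the Heidi→Mona routes:
Heidi -> Grace -> Karl -> Mona: 12 + 5 + 6 = 23
Heidi -> Grace -> Karl -> Alice -> Mona: 12 + 5 + 13 + 10 = 40
Heidi -> Grace -> Frank -> Mona: 12 + 7 + 13 = 32
Shortest: 23.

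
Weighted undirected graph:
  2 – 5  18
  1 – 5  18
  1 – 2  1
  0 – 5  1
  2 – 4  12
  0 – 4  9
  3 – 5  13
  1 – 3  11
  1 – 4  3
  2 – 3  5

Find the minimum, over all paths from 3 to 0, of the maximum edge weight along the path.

Comparing a few candidate routes:
3 -> 5 -> 0: max(13, 1) = 13
3 -> 1 -> 4 -> 0: max(11, 3, 9) = 11
3 -> 2 -> 4 -> 0: max(5, 12, 9) = 12
3 -> 1 -> 2 -> 4 -> 0: max(11, 1, 12, 9) = 12
3 -> 2 -> 1 -> 4 -> 0: max(5, 1, 3, 9) = 9
3 -> 2 -> 4 -> 1 -> 5 -> 0: max(5, 12, 3, 18, 1) = 18
Smallest bottleneck: 9.

9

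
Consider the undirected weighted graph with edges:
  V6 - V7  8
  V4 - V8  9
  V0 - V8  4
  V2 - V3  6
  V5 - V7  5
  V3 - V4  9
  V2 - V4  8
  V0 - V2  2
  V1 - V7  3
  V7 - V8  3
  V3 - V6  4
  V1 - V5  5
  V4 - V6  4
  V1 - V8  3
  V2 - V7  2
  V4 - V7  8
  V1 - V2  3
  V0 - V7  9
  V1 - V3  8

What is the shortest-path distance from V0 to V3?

Comparing a few candidate routes:
V0 → V8 → V1 → V3: 4 + 3 + 8 = 15
V0 → V2 → V3: 2 + 6 = 8
V0 → V2 → V7 → V1 → V3: 2 + 2 + 3 + 8 = 15
V0 → V2 → V1 → V3: 2 + 3 + 8 = 13
Shortest: 8.

8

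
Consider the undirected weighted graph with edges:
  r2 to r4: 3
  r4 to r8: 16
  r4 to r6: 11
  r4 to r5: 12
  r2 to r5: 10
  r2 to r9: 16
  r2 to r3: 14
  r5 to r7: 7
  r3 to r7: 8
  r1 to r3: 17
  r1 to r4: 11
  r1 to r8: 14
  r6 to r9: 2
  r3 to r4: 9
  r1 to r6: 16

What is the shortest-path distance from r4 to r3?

9

Some routes from r4 to r3:
r4 → r2 → r3: 3 + 14 = 17
r4 → r1 → r3: 11 + 17 = 28
r4 → r5 → r7 → r3: 12 + 7 + 8 = 27
r4 → r2 → r5 → r7 → r3: 3 + 10 + 7 + 8 = 28
r4 → r3: 9
Best route has total 9.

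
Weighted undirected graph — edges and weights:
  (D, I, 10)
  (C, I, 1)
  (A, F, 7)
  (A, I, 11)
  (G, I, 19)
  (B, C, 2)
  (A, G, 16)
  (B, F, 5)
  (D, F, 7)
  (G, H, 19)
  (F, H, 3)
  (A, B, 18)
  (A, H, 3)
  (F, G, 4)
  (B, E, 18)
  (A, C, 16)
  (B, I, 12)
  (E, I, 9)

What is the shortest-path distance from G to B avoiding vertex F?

Checking several routes:
G→I→B: 19 + 12 = 31
G→I→C→B: 19 + 1 + 2 = 22
G→A→I→C→B: 16 + 11 + 1 + 2 = 30
Shortest: 22.

22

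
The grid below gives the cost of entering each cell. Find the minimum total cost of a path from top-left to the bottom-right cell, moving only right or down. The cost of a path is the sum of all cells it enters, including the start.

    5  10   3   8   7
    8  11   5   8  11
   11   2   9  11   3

45

One optimal route is (0,0) -> (0,1) -> (0,2) -> (1,2) -> (1,3) -> (1,4) -> (2,4).
Its cost is 5 + 10 + 3 + 5 + 8 + 11 + 3 = 45.
(Top row then right column would cost 47.)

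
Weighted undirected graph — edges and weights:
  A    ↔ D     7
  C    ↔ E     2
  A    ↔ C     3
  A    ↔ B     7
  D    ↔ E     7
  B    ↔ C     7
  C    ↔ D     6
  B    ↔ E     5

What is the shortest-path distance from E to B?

Some routes from E to B:
E→C→A→B: 2 + 3 + 7 = 12
E→C→B: 2 + 7 = 9
E→B: 5
The minimum is 5.

5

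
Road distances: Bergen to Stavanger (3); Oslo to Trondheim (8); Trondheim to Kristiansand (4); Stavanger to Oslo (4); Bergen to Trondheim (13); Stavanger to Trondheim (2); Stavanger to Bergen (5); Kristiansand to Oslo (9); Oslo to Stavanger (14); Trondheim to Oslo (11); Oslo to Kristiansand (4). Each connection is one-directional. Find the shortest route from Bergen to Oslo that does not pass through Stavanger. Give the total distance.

24

Candidate routes:
Bergen-Trondheim-Oslo: 13 + 11 = 24
Bergen-Trondheim-Kristiansand-Oslo: 13 + 4 + 9 = 26
Best route has total 24.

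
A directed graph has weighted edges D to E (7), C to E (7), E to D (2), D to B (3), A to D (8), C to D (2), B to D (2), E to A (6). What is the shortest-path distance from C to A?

13

Routes from C to A:
C→D→E→A: 2 + 7 + 6 = 15
C→E→A: 7 + 6 = 13
Shortest: 13.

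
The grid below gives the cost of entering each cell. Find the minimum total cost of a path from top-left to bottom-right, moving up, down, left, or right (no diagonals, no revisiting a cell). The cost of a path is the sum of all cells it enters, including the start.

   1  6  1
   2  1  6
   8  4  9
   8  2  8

18

Path r0c0 r1c0 r1c1 r2c1 r3c1 r3c2: 1 + 2 + 1 + 4 + 2 + 8 = 18.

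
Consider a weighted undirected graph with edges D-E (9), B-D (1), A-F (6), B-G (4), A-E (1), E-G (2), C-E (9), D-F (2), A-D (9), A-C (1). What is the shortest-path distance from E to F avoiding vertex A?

9

Routes from E to F avoiding A:
E - G - B - D - F: 2 + 4 + 1 + 2 = 9
E - D - F: 9 + 2 = 11
Shortest: 9.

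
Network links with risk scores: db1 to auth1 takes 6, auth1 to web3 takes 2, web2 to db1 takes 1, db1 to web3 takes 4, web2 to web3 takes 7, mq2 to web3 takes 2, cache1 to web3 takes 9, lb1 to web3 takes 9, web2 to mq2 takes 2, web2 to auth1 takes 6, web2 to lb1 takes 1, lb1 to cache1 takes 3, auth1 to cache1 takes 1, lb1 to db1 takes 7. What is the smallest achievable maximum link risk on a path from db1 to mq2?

2

A few of the db1→mq2 routes:
db1 -> web2 -> mq2: max(1, 2) = 2
db1 -> web3 -> auth1 -> cache1 -> lb1 -> web2 -> mq2: max(4, 2, 1, 3, 1, 2) = 4
db1 -> web2 -> lb1 -> cache1 -> auth1 -> web3 -> mq2: max(1, 1, 3, 1, 2, 2) = 3
Smallest bottleneck: 2.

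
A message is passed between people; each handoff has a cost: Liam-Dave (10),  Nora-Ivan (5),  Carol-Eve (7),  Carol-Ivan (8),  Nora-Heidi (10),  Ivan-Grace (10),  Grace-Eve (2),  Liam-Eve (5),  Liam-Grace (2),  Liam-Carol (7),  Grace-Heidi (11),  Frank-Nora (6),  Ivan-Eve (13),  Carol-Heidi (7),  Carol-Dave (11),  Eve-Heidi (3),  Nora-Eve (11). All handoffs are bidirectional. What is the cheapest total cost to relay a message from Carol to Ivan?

8

A few of the Carol→Ivan routes:
Carol → Eve → Grace → Ivan: 7 + 2 + 10 = 19
Carol → Liam → Grace → Ivan: 7 + 2 + 10 = 19
Carol → Ivan: 8
The minimum is 8.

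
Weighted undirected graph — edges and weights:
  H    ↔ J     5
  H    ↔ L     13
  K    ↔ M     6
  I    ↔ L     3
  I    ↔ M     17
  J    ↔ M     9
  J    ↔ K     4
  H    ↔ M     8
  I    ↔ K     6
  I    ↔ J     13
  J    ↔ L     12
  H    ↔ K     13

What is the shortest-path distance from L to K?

Checking several routes:
L → I → K: 3 + 6 = 9
L → H → J → K: 13 + 5 + 4 = 22
L → I → M → K: 3 + 17 + 6 = 26
L → J → K: 12 + 4 = 16
L → I → J → K: 3 + 13 + 4 = 20
Best route has total 9.

9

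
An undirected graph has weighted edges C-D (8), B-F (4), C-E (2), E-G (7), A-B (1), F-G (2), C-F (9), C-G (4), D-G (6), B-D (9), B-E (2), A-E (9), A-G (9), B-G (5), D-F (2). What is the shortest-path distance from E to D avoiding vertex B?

Comparing a few candidate routes:
E→G→F→D: 7 + 2 + 2 = 11
E→C→D: 2 + 8 = 10
E→C→G→F→D: 2 + 4 + 2 + 2 = 10
Shortest: 10.

10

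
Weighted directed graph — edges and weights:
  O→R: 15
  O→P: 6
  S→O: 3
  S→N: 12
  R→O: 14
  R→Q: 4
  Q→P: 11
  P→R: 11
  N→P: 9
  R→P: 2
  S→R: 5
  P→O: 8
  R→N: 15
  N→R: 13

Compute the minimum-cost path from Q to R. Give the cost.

Routes from Q to R:
Q-P-R: 11 + 11 = 22
Q-P-O-R: 11 + 8 + 15 = 34
Best route has total 22.

22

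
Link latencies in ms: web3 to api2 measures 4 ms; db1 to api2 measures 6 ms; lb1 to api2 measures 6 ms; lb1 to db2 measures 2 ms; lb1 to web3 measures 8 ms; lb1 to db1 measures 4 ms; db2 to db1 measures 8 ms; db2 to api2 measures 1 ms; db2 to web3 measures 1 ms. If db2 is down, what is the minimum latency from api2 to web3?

4

Paths from api2 to web3 avoiding db2:
api2→db1→lb1→web3: 6 + 4 + 8 = 18
api2→lb1→web3: 6 + 8 = 14
api2→web3: 4
The minimum is 4 ms.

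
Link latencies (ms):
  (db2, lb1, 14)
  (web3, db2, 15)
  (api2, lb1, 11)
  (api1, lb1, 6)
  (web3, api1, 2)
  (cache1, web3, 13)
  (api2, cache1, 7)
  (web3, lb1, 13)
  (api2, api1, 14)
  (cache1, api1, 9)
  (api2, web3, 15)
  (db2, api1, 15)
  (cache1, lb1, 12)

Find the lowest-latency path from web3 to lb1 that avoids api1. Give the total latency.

Routes from web3 to lb1 avoiding api1:
web3-api2-cache1-lb1: 15 + 7 + 12 = 34
web3-cache1-api2-lb1: 13 + 7 + 11 = 31
web3-db2-lb1: 15 + 14 = 29
web3-api2-lb1: 15 + 11 = 26
web3-lb1: 13
web3-cache1-lb1: 13 + 12 = 25
Best route has total 13 ms.

13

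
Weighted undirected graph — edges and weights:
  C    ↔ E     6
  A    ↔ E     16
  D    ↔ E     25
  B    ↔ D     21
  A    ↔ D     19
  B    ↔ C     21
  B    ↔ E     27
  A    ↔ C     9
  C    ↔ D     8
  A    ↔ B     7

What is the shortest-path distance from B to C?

Checking several routes:
B-C: 21
B-A-E-C: 7 + 16 + 6 = 29
B-A-C: 7 + 9 = 16
Best route has total 16.

16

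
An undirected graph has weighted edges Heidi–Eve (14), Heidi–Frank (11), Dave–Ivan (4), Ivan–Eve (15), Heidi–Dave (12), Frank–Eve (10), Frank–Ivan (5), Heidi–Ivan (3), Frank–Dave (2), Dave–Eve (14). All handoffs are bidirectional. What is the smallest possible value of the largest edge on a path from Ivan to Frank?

Comparing a few candidate routes:
Ivan → Heidi → Frank: max(3, 11) = 11
Ivan → Dave → Frank: max(4, 2) = 4
Ivan → Frank: max(5) = 5
Best route has worst link 4.

4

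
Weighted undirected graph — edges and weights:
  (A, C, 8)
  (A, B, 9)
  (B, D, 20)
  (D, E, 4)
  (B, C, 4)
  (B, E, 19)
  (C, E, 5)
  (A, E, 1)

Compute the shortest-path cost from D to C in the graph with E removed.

Candidate routes:
D→B→A→C: 20 + 9 + 8 = 37
D→B→C: 20 + 4 = 24
The minimum is 24.

24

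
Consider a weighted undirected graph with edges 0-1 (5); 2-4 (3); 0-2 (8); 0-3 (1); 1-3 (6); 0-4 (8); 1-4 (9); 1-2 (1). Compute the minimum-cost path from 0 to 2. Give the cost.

Comparing a few candidate routes:
0 -> 3 -> 1 -> 2: 1 + 6 + 1 = 8
0 -> 2: 8
0 -> 4 -> 2: 8 + 3 = 11
0 -> 1 -> 2: 5 + 1 = 6
Best route has total 6.

6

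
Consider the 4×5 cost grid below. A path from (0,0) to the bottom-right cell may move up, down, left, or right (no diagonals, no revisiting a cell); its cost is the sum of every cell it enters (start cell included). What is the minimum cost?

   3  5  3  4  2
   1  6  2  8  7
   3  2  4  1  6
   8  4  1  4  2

Path r0c0 -> r1c0 -> r2c0 -> r2c1 -> r2c2 -> r2c3 -> r3c3 -> r3c4: 3 + 1 + 3 + 2 + 4 + 1 + 4 + 2 = 20.

20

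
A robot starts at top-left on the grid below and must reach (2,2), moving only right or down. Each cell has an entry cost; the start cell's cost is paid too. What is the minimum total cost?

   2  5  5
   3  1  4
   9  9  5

15

One optimal route is [0,0] → [1,0] → [1,1] → [1,2] → [2,2].
Its cost is 2 + 3 + 1 + 4 + 5 = 15.
(Top row then right column would cost 21.)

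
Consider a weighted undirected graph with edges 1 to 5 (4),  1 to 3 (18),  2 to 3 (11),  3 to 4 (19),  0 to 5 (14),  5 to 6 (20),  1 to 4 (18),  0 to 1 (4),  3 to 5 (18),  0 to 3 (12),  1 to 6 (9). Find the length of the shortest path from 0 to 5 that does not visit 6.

8

Some routes from 0 to 5 avoiding 6:
0 - 3 - 5: 12 + 18 = 30
0 - 5: 14
0 - 1 - 5: 4 + 4 = 8
Best route has total 8.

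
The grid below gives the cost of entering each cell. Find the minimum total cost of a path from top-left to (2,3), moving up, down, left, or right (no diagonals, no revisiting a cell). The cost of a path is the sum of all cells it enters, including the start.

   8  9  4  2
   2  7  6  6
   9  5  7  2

31

One optimal route is (0,0)→(0,1)→(0,2)→(0,3)→(1,3)→(2,3).
Its cost is 8 + 9 + 4 + 2 + 6 + 2 = 31.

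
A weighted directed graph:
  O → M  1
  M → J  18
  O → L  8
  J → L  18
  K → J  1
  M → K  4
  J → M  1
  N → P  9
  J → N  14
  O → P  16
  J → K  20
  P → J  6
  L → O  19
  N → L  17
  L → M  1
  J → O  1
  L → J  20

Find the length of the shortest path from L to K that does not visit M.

Candidate routes:
L - J - K: 20 + 20 = 40
L - O - P - J - K: 19 + 16 + 6 + 20 = 61
Shortest: 40.

40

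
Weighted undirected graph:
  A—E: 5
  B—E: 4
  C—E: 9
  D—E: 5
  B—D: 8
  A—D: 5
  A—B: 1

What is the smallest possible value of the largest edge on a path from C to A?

9

Paths from C to A:
C - E - B - A: max(9, 4, 1) = 9
C - E - B - D - A: max(9, 4, 8, 5) = 9
C - E - A: max(9, 5) = 9
C - E - D - A: max(9, 5, 5) = 9
C - E - D - B - A: max(9, 5, 8, 1) = 9
Best route has worst link 9.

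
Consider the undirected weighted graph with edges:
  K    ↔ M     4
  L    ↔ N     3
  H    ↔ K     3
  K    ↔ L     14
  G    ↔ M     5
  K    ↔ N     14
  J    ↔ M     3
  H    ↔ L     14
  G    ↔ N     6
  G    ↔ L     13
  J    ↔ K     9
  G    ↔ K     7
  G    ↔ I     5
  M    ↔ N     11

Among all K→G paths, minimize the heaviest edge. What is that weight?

Checking several routes:
K - J - M - G: max(9, 3, 5) = 9
K - G: max(7) = 7
K - J - M - N - G: max(9, 3, 11, 6) = 11
K - M - G: max(4, 5) = 5
The minimum achievable maximum is 5.

5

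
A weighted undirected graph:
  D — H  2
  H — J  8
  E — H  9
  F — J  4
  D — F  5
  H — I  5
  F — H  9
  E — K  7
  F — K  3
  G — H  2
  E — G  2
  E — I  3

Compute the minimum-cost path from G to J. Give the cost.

A few of the G→J routes:
G -> E -> K -> F -> J: 2 + 7 + 3 + 4 = 16
G -> H -> D -> F -> J: 2 + 2 + 5 + 4 = 13
G -> E -> H -> J: 2 + 9 + 8 = 19
G -> H -> J: 2 + 8 = 10
G -> H -> F -> J: 2 + 9 + 4 = 15
G -> E -> I -> H -> J: 2 + 3 + 5 + 8 = 18
Shortest: 10.

10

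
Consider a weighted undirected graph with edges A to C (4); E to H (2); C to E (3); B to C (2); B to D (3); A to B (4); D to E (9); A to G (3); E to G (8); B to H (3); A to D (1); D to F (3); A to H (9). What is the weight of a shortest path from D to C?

Checking several routes:
D→A→C: 1 + 4 = 5
D→B→H→E→C: 3 + 3 + 2 + 3 = 11
D→B→C: 3 + 2 = 5
D→A→B→C: 1 + 4 + 2 = 7
The minimum is 5.

5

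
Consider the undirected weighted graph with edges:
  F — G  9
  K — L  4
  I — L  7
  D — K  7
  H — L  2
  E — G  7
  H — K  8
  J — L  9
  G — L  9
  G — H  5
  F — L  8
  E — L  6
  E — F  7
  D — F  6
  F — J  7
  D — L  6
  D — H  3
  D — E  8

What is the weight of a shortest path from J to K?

Comparing a few candidate routes:
J - L - D - K: 9 + 6 + 7 = 22
J - L - K: 9 + 4 = 13
J - L - H - K: 9 + 2 + 8 = 19
J - F - D - K: 7 + 6 + 7 = 20
J - L - H - D - K: 9 + 2 + 3 + 7 = 21
J - F - L - K: 7 + 8 + 4 = 19
The minimum is 13.

13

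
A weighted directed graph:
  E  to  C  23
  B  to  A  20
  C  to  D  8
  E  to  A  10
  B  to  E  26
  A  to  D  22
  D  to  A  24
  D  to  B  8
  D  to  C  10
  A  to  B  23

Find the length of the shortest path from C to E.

42

Routes from C to E:
C - D - A - B - E: 8 + 24 + 23 + 26 = 81
C - D - B - E: 8 + 8 + 26 = 42
Shortest: 42.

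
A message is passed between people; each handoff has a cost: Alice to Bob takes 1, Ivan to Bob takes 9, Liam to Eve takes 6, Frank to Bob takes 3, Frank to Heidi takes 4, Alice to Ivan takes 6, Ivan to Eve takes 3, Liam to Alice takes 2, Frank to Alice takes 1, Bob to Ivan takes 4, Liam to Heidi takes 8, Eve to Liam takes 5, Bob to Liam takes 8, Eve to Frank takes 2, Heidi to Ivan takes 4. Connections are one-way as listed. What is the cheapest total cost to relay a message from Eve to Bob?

4

Some routes from Eve to Bob:
Eve -> Frank -> Bob: 2 + 3 = 5
Eve -> Liam -> Alice -> Bob: 5 + 2 + 1 = 8
Eve -> Frank -> Alice -> Bob: 2 + 1 + 1 = 4
Shortest: 4.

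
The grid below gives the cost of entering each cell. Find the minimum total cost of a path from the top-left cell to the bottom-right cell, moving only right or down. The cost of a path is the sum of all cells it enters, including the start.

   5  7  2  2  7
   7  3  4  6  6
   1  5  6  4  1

27

Best path: r0c0→r0c1→r0c2→r0c3→r1c3→r2c3→r2c4
Cost: 5 + 7 + 2 + 2 + 6 + 4 + 1 = 27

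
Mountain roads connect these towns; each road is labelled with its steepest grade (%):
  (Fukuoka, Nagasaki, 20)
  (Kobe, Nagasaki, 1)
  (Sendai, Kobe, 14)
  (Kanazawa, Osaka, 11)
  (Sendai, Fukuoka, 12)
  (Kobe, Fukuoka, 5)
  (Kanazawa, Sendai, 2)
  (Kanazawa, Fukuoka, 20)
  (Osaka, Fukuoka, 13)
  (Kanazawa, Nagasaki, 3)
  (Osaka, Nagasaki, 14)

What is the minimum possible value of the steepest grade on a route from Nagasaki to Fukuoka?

Checking several routes:
Nagasaki→Kobe→Fukuoka: max(1, 5) = 5
Nagasaki→Kanazawa→Sendai→Fukuoka: max(3, 2, 12) = 12
Nagasaki→Kanazawa→Osaka→Fukuoka: max(3, 11, 13) = 13
Smallest bottleneck: 5%.

5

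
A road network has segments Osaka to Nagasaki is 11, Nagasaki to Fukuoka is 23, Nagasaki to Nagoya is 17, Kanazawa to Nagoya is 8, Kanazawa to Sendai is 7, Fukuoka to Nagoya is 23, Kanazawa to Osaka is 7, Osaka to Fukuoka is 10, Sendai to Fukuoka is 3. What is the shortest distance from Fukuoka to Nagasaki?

Some routes from Fukuoka to Nagasaki:
Fukuoka -> Osaka -> Nagasaki: 10 + 11 = 21
Fukuoka -> Sendai -> Kanazawa -> Osaka -> Nagasaki: 3 + 7 + 7 + 11 = 28
Fukuoka -> Nagasaki: 23
The minimum is 21.

21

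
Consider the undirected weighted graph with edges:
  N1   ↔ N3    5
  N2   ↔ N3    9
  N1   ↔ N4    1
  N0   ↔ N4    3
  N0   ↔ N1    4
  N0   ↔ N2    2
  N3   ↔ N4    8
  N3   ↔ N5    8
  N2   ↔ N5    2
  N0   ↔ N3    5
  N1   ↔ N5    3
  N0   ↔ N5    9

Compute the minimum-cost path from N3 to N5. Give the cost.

A few of the N3→N5 routes:
N3 - N0 - N4 - N1 - N5: 5 + 3 + 1 + 3 = 12
N3 - N0 - N1 - N5: 5 + 4 + 3 = 12
N3 - N2 - N5: 9 + 2 = 11
N3 - N0 - N2 - N5: 5 + 2 + 2 = 9
N3 - N1 - N5: 5 + 3 = 8
N3 - N5: 8
The minimum is 8.

8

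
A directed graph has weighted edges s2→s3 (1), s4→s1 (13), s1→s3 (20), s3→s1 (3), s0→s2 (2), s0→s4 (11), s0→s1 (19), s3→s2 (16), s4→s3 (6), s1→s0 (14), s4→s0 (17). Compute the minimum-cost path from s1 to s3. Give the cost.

Candidate routes:
s1 - s0 - s4 - s3: 14 + 11 + 6 = 31
s1 - s0 - s2 - s3: 14 + 2 + 1 = 17
s1 - s3: 20
The minimum is 17.

17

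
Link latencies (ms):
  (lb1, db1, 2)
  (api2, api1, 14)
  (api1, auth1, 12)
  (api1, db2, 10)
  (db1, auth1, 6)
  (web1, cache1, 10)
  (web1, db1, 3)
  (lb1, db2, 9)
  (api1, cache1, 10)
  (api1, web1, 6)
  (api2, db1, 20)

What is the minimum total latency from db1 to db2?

Checking several routes:
db1 -> lb1 -> db2: 2 + 9 = 11
db1 -> web1 -> api1 -> db2: 3 + 6 + 10 = 19
db1 -> auth1 -> api1 -> db2: 6 + 12 + 10 = 28
Best route has total 11 ms.

11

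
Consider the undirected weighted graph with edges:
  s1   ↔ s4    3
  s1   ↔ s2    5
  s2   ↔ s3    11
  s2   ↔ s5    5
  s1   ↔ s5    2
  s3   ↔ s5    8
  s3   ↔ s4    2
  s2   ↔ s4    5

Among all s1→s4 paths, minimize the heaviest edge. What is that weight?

A few of the s1→s4 routes:
s1 -> s2 -> s4: max(5, 5) = 5
s1 -> s5 -> s3 -> s4: max(2, 8, 2) = 8
s1 -> s5 -> s2 -> s4: max(2, 5, 5) = 5
s1 -> s4: max(3) = 3
Smallest bottleneck: 3.

3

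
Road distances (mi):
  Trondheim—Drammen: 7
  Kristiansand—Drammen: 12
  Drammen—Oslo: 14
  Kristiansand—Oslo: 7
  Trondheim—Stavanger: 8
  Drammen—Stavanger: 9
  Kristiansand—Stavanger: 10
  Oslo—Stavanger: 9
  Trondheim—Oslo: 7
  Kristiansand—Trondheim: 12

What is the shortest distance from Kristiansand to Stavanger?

10

A few of the Kristiansand→Stavanger routes:
Kristiansand-Stavanger: 10
Kristiansand-Drammen-Stavanger: 12 + 9 = 21
Kristiansand-Oslo-Stavanger: 7 + 9 = 16
Kristiansand-Trondheim-Stavanger: 12 + 8 = 20
Shortest: 10 mi.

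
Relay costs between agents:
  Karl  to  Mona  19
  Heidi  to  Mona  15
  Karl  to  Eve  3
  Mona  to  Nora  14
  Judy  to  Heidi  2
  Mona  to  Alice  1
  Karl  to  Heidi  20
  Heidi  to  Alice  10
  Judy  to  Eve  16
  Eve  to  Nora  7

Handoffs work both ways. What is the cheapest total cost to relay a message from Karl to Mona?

Comparing a few candidate routes:
Karl-Eve-Judy-Heidi-Alice-Mona: 3 + 16 + 2 + 10 + 1 = 32
Karl-Heidi-Mona: 20 + 15 = 35
Karl-Mona: 19
Karl-Heidi-Alice-Mona: 20 + 10 + 1 = 31
Karl-Eve-Judy-Heidi-Mona: 3 + 16 + 2 + 15 = 36
Karl-Eve-Nora-Mona: 3 + 7 + 14 = 24
Best route has total 19.

19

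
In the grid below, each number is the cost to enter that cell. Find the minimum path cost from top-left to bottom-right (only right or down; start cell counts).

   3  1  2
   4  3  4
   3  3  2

Cheapest: (0,0)→(0,1)→(0,2)→(1,2)→(2,2)
  3 + 1 + 2 + 4 + 2 = 12

12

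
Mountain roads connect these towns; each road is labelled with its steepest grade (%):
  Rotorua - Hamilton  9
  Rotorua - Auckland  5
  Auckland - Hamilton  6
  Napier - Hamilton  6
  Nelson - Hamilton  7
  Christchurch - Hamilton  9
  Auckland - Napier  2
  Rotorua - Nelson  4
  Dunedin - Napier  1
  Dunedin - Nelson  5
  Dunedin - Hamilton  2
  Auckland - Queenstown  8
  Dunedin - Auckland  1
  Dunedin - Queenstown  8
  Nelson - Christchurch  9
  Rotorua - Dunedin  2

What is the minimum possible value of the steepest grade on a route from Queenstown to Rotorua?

A few of the Queenstown→Rotorua routes:
Queenstown-Dunedin-Napier-Auckland-Rotorua: max(8, 1, 2, 5) = 8
Queenstown-Dunedin-Napier-Hamilton-Auckland-Rotorua: max(8, 1, 6, 6, 5) = 8
Queenstown-Dunedin-Rotorua: max(8, 2) = 8
Queenstown-Dunedin-Napier-Hamilton-Nelson-Rotorua: max(8, 1, 6, 7, 4) = 8
Queenstown-Dunedin-Napier-Auckland-Hamilton-Nelson-Rotorua: max(8, 1, 2, 6, 7, 4) = 8
The minimum achievable maximum is 8%.

8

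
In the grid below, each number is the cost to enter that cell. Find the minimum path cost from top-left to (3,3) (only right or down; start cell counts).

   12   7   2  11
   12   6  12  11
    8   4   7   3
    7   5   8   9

48

One optimal route is (0,0)→(0,1)→(1,1)→(2,1)→(2,2)→(2,3)→(3,3).
Its cost is 12 + 7 + 6 + 4 + 7 + 3 + 9 = 48.
(Top row then right column would cost 55.)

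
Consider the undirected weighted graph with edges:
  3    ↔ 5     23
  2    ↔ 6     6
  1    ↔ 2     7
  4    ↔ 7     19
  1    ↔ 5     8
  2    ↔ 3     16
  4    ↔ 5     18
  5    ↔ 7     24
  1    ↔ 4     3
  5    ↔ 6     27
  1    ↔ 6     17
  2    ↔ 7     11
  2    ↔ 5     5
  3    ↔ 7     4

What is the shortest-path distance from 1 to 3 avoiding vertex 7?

Checking several routes:
1 - 5 - 3: 8 + 23 = 31
1 - 6 - 2 - 3: 17 + 6 + 16 = 39
1 - 2 - 5 - 3: 7 + 5 + 23 = 35
1 - 5 - 2 - 3: 8 + 5 + 16 = 29
1 - 2 - 3: 7 + 16 = 23
The minimum is 23.

23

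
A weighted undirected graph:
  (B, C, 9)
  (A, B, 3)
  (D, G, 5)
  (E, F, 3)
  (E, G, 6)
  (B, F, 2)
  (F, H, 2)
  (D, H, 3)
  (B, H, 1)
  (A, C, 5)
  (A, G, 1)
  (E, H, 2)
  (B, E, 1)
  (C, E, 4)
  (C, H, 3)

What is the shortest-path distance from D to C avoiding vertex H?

11

Checking several routes:
D -> G -> A -> B -> F -> E -> C: 5 + 1 + 3 + 2 + 3 + 4 = 18
D -> G -> A -> C: 5 + 1 + 5 = 11
D -> G -> A -> B -> C: 5 + 1 + 3 + 9 = 18
D -> G -> A -> B -> E -> C: 5 + 1 + 3 + 1 + 4 = 14
D -> G -> E -> C: 5 + 6 + 4 = 15
The minimum is 11.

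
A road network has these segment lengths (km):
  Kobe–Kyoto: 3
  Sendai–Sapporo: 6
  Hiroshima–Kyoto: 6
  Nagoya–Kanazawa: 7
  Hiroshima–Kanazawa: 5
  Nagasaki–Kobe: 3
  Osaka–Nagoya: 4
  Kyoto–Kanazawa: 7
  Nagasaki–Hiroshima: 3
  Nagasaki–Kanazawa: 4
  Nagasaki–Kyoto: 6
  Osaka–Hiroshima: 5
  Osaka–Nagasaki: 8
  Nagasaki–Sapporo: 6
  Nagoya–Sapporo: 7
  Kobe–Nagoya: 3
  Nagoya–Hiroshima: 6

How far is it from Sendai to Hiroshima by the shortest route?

15

A few of the Sendai→Hiroshima routes:
Sendai-Sapporo-Nagasaki-Hiroshima: 6 + 6 + 3 = 15
Sendai-Sapporo-Nagoya-Kobe-Nagasaki-Hiroshima: 6 + 7 + 3 + 3 + 3 = 22
Sendai-Sapporo-Nagasaki-Kanazawa-Hiroshima: 6 + 6 + 4 + 5 = 21
Sendai-Sapporo-Nagoya-Osaka-Hiroshima: 6 + 7 + 4 + 5 = 22
Sendai-Sapporo-Nagoya-Hiroshima: 6 + 7 + 6 = 19
Best route has total 15 km.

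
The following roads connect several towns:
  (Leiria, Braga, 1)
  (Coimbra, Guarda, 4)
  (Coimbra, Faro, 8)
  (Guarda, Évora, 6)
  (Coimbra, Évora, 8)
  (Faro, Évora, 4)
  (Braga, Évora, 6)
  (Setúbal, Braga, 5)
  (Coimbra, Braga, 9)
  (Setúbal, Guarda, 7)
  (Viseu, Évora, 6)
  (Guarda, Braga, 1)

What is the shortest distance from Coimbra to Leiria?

6

Checking several routes:
Coimbra→Évora→Braga→Leiria: 8 + 6 + 1 = 15
Coimbra→Guarda→Braga→Leiria: 4 + 1 + 1 = 6
Coimbra→Braga→Leiria: 9 + 1 = 10
The minimum is 6.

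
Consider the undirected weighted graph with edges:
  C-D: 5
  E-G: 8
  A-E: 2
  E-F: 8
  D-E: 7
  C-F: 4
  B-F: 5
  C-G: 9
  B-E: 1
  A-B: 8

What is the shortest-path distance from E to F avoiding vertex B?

Candidate routes:
E - G - C - F: 8 + 9 + 4 = 21
E - D - C - F: 7 + 5 + 4 = 16
E - F: 8
The minimum is 8.

8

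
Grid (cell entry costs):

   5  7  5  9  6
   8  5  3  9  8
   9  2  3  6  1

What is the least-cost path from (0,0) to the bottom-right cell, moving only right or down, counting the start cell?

Path r0c0→r0c1→r1c1→r2c1→r2c2→r2c3→r2c4: 5 + 7 + 5 + 2 + 3 + 6 + 1 = 29.

29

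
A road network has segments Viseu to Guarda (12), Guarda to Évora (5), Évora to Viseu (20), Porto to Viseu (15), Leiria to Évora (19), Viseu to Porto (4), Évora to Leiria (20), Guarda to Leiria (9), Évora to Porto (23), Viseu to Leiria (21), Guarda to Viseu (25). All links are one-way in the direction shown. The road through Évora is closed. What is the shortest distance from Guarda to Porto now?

29

Paths from Guarda to Porto avoiding Évora:
Guarda -> Viseu -> Porto: 25 + 4 = 29
The minimum is 29.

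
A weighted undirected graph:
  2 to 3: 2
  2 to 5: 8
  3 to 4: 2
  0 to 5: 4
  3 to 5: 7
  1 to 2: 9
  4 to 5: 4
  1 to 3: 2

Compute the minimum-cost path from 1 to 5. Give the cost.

Routes from 1 to 5:
1-2-3-4-5: 9 + 2 + 2 + 4 = 17
1-2-5: 9 + 8 = 17
1-3-4-5: 2 + 2 + 4 = 8
1-2-3-5: 9 + 2 + 7 = 18
1-3-2-5: 2 + 2 + 8 = 12
1-3-5: 2 + 7 = 9
The minimum is 8.

8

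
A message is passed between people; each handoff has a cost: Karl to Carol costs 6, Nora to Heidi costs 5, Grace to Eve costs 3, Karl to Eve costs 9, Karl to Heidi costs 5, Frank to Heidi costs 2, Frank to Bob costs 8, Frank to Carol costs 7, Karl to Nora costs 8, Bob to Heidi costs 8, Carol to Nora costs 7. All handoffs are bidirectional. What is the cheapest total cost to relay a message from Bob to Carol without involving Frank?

Candidate routes:
Bob→Heidi→Nora→Karl→Carol: 8 + 5 + 8 + 6 = 27
Bob→Heidi→Nora→Carol: 8 + 5 + 7 = 20
Bob→Heidi→Karl→Nora→Carol: 8 + 5 + 8 + 7 = 28
Bob→Heidi→Karl→Carol: 8 + 5 + 6 = 19
The minimum is 19.

19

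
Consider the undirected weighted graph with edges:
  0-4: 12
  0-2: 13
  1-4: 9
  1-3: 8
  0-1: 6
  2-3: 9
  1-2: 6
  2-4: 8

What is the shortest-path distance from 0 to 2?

Some routes from 0 to 2:
0 - 2: 13
0 - 1 - 2: 6 + 6 = 12
0 - 1 - 3 - 2: 6 + 8 + 9 = 23
0 - 4 - 1 - 2: 12 + 9 + 6 = 27
0 - 4 - 2: 12 + 8 = 20
0 - 1 - 4 - 2: 6 + 9 + 8 = 23
Best route has total 12.

12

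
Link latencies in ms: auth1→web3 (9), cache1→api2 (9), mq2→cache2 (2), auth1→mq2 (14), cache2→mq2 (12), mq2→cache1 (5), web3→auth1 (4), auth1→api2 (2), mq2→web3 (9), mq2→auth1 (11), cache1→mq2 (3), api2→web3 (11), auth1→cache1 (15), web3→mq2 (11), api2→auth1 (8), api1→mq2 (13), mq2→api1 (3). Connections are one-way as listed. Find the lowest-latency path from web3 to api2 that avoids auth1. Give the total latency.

25

Routes from web3 to api2 avoiding auth1:
web3→mq2→cache1→api2: 11 + 5 + 9 = 25
Best route has total 25 ms.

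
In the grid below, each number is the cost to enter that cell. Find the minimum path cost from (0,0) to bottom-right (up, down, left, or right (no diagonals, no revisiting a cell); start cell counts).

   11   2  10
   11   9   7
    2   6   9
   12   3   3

34

One optimal route is (0,0) → (0,1) → (1,1) → (2,1) → (3,1) → (3,2).
Its cost is 11 + 2 + 9 + 6 + 3 + 3 = 34.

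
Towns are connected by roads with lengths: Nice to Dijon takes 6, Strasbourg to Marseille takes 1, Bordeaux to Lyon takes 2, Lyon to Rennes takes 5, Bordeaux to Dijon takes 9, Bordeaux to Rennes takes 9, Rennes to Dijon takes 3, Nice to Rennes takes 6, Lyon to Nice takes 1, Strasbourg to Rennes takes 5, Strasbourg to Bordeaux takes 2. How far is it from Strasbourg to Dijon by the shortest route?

Some routes from Strasbourg to Dijon:
Strasbourg→Bordeaux→Dijon: 2 + 9 = 11
Strasbourg→Bordeaux→Rennes→Dijon: 2 + 9 + 3 = 14
Strasbourg→Rennes→Dijon: 5 + 3 = 8
Strasbourg→Bordeaux→Lyon→Rennes→Dijon: 2 + 2 + 5 + 3 = 12
Strasbourg→Bordeaux→Lyon→Nice→Dijon: 2 + 2 + 1 + 6 = 11
Shortest: 8.

8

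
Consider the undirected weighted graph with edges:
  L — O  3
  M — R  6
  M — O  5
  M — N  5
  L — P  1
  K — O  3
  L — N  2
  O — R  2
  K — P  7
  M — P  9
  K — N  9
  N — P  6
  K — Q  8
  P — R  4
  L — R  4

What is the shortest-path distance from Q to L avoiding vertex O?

A few of the Q→L routes:
Q → K → P → N → L: 8 + 7 + 6 + 2 = 23
Q → K → N → L: 8 + 9 + 2 = 19
Q → K → P → L: 8 + 7 + 1 = 16
Q → K → P → R → L: 8 + 7 + 4 + 4 = 23
Shortest: 16.

16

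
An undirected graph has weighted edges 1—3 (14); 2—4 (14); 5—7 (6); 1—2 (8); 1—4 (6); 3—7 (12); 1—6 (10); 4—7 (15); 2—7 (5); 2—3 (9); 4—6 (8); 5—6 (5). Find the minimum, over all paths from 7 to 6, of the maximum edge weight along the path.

A few of the 7→6 routes:
7 → 5 → 6: max(6, 5) = 6
7 → 3 → 2 → 1 → 6: max(12, 9, 8, 10) = 12
7 → 2 → 1 → 4 → 6: max(5, 8, 6, 8) = 8
7 → 2 → 1 → 6: max(5, 8, 10) = 10
7 → 3 → 2 → 1 → 4 → 6: max(12, 9, 8, 6, 8) = 12
Smallest bottleneck: 6.

6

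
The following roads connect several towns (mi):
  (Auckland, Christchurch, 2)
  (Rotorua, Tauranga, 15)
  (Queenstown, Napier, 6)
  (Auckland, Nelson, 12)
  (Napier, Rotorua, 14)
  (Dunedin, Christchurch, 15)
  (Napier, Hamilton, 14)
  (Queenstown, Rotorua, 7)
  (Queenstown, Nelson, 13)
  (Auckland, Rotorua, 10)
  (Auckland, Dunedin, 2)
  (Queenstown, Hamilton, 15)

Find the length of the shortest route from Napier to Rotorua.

13

Checking several routes:
Napier - Rotorua: 14
Napier - Queenstown - Rotorua: 6 + 7 = 13
Napier - Queenstown - Nelson - Auckland - Rotorua: 6 + 13 + 12 + 10 = 41
Napier - Hamilton - Queenstown - Rotorua: 14 + 15 + 7 = 36
The minimum is 13 mi.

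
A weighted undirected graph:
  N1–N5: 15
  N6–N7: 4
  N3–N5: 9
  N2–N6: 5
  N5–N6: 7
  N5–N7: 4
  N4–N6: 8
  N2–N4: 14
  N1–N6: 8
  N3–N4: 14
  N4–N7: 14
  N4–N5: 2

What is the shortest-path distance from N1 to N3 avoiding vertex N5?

Routes from N1 to N3 avoiding N5:
N1→N6→N4→N3: 8 + 8 + 14 = 30
N1→N6→N2→N4→N3: 8 + 5 + 14 + 14 = 41
N1→N6→N7→N4→N3: 8 + 4 + 14 + 14 = 40
The minimum is 30.

30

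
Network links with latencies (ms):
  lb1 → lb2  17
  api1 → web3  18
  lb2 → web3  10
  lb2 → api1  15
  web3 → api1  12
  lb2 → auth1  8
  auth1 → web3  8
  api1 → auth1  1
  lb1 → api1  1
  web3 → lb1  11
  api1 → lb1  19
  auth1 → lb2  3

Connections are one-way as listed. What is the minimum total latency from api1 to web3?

9

Routes from api1 to web3:
api1 - lb1 - lb2 - auth1 - web3: 19 + 17 + 8 + 8 = 52
api1 - lb1 - lb2 - web3: 19 + 17 + 10 = 46
api1 - auth1 - web3: 1 + 8 = 9
api1 - web3: 18
api1 - auth1 - lb2 - web3: 1 + 3 + 10 = 14
The minimum is 9 ms.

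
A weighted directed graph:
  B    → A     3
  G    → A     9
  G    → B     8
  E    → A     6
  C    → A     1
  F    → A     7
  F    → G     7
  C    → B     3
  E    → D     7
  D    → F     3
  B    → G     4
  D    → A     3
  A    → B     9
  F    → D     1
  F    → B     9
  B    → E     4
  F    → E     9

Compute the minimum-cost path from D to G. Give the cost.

Routes from D to G:
D - F - B - G: 3 + 9 + 4 = 16
D - A - B - G: 3 + 9 + 4 = 16
D - F - A - B - G: 3 + 7 + 9 + 4 = 23
D - F - E - A - B - G: 3 + 9 + 6 + 9 + 4 = 31
D - F - G: 3 + 7 = 10
Shortest: 10.

10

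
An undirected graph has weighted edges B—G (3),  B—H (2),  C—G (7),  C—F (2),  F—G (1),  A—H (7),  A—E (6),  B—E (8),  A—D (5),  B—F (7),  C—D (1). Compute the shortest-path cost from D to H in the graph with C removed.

Candidate routes:
D→A→E→B→H: 5 + 6 + 8 + 2 = 21
D→A→H: 5 + 7 = 12
Shortest: 12.

12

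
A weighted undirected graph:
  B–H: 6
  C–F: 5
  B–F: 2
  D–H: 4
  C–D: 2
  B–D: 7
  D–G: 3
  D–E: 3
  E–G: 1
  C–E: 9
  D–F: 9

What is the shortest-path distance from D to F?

A few of the D→F routes:
D → E → C → F: 3 + 9 + 5 = 17
D → C → F: 2 + 5 = 7
D → H → B → F: 4 + 6 + 2 = 12
D → B → F: 7 + 2 = 9
D → F: 9
Shortest: 7.

7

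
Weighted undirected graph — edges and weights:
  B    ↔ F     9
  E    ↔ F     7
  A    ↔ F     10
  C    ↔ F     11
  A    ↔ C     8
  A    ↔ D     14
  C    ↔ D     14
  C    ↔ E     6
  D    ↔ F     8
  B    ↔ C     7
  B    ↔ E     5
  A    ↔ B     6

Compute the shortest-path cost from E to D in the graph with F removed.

20

Comparing a few candidate routes:
E → C → A → D: 6 + 8 + 14 = 28
E → C → B → A → D: 6 + 7 + 6 + 14 = 33
E → C → D: 6 + 14 = 20
E → B → A → C → D: 5 + 6 + 8 + 14 = 33
E → B → C → D: 5 + 7 + 14 = 26
E → B → A → D: 5 + 6 + 14 = 25
Best route has total 20.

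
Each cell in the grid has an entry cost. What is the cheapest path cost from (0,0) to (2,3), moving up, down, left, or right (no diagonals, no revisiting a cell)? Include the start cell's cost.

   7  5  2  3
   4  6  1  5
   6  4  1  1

17

One optimal route is [0,0] → [0,1] → [0,2] → [1,2] → [2,2] → [2,3].
Its cost is 7 + 5 + 2 + 1 + 1 + 1 = 17.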